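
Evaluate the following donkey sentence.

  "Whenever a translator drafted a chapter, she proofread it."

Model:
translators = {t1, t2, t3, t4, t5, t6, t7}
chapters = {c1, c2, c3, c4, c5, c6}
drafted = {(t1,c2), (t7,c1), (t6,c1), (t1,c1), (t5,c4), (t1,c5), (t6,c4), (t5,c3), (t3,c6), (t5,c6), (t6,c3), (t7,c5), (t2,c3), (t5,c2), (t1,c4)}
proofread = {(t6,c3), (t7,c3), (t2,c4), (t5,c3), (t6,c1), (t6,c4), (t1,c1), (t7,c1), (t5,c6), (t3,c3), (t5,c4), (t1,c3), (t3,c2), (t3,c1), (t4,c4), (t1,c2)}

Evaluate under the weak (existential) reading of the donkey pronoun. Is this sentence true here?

"it" takes "a chapter" as antecedent — a donkey pronoun bound across the clause boundary.
Weak reading: every translator t with some drafted-chapter has at least one drafted-chapter c such that proofread(t,c).
Per translator: t1:✓  t2:✗  t3:✗  t5:✓  t6:✓  t7:✓
t2 has no witness among its drafted-chapters.

False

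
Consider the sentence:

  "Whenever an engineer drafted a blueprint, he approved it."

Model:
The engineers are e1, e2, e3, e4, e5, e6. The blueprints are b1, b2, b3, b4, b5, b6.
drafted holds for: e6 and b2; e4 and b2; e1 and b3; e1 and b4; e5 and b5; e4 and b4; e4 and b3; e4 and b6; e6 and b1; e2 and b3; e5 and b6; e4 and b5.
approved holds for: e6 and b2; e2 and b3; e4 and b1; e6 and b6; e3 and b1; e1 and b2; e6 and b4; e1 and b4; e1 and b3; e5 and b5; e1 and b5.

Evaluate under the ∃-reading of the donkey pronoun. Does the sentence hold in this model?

False

"it" takes "a blueprint" as antecedent — a donkey pronoun bound across the clause boundary.
Weak reading: every engineer e with some drafted-blueprint has at least one drafted-blueprint b such that approved(e,b).
Per engineer: e1:✓  e2:✓  e4:✗  e5:✓  e6:✓
e4 has no witness among its drafted-blueprints.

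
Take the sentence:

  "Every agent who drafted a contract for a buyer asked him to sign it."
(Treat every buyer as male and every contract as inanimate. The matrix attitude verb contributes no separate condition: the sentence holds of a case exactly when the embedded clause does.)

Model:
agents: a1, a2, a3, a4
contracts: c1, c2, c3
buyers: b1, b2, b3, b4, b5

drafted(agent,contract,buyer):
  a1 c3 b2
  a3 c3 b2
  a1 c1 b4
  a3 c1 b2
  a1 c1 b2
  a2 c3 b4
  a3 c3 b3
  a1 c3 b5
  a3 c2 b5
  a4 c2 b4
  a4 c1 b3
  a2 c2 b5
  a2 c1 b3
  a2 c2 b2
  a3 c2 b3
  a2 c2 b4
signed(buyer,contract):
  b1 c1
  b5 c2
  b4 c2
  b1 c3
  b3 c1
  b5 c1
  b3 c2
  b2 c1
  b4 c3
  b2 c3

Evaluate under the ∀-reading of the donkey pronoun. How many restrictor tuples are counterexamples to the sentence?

"him" takes "a buyer" as antecedent and "it" takes "a contract"; both are donkey pronouns co-varying with the restrictor.
Strong reading: for every (a,c,b) with drafted(a,c,b), signed(b,c).
Restrictor triples: (a1,c1,b2)→signed(b2,c1) ✓  (a1,c1,b4)→signed(b4,c1) ✗  (a1,c3,b2)→signed(b2,c3) ✓  (a1,c3,b5)→signed(b5,c3) ✗  (a2,c1,b3)→signed(b3,c1) ✓  (a2,c2,b2)→signed(b2,c2) ✗  (a2,c2,b4)→signed(b4,c2) ✓  (a2,c2,b5)→signed(b5,c2) ✓  (a2,c3,b4)→signed(b4,c3) ✓  (a3,c1,b2)→signed(b2,c1) ✓  (a3,c2,b3)→signed(b3,c2) ✓  (a3,c2,b5)→signed(b5,c2) ✓  (a3,c3,b2)→signed(b2,c3) ✓  (a3,c3,b3)→signed(b3,c3) ✗  (a4,c1,b3)→signed(b3,c1) ✓  (a4,c2,b4)→signed(b4,c2) ✓
Counterexamples (restrictor triples failing the scope): 4.

4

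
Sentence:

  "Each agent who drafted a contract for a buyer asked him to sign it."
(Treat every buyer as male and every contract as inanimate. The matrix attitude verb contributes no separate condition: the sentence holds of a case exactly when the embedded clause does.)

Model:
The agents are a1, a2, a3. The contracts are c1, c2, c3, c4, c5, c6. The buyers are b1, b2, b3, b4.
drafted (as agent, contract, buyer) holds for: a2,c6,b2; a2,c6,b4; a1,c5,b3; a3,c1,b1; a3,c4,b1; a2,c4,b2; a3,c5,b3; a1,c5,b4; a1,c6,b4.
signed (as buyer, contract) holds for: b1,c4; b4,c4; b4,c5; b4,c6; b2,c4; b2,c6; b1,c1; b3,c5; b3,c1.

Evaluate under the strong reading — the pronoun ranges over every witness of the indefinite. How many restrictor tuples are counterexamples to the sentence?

"him" takes "a buyer" as antecedent and "it" takes "a contract"; both are donkey pronouns co-varying with the restrictor.
Strong reading: for every (a,c,b) with drafted(a,c,b), signed(b,c).
Restrictor triples: (a1,c5,b3)→signed(b3,c5) ✓  (a1,c5,b4)→signed(b4,c5) ✓  (a1,c6,b4)→signed(b4,c6) ✓  (a2,c4,b2)→signed(b2,c4) ✓  (a2,c6,b2)→signed(b2,c6) ✓  (a2,c6,b4)→signed(b4,c6) ✓  (a3,c1,b1)→signed(b1,c1) ✓  (a3,c4,b1)→signed(b1,c4) ✓  (a3,c5,b3)→signed(b3,c5) ✓
Counterexamples (restrictor triples failing the scope): 0.

0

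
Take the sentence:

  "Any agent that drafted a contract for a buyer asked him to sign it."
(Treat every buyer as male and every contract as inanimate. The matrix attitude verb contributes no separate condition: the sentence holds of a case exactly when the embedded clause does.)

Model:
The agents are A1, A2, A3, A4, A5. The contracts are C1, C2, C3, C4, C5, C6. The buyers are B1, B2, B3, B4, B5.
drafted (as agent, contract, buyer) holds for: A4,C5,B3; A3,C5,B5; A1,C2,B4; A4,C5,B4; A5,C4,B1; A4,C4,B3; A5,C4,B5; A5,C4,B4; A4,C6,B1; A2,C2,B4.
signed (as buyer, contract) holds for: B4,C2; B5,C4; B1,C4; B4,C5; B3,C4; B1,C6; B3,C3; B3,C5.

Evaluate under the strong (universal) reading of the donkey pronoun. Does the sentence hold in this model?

False

"him" takes "a buyer" as antecedent and "it" takes "a contract"; both are donkey pronouns co-varying with the restrictor.
Strong reading: for every (a,c,b) with drafted(a,c,b), signed(b,c).
Restrictor triples: (A1,C2,B4)→signed(B4,C2) ✓  (A2,C2,B4)→signed(B4,C2) ✓  (A3,C5,B5)→signed(B5,C5) ✗  (A4,C4,B3)→signed(B3,C4) ✓  (A4,C5,B3)→signed(B3,C5) ✓  (A4,C5,B4)→signed(B4,C5) ✓  (A4,C6,B1)→signed(B1,C6) ✓  (A5,C4,B1)→signed(B1,C4) ✓  (A5,C4,B4)→signed(B4,C4) ✗  (A5,C4,B5)→signed(B5,C4) ✓
Counterexample: (A3,C5,B5) — signed(B5,C5) does not hold.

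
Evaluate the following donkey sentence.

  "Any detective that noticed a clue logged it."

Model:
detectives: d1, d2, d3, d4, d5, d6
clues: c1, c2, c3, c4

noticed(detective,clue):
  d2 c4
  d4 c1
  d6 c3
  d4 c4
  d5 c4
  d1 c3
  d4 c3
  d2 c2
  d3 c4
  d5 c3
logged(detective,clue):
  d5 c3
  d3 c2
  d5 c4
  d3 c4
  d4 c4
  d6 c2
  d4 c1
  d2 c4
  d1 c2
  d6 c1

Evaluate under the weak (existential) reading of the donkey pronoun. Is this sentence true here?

"it" takes "a clue" as antecedent — a donkey pronoun bound across the clause boundary.
Weak reading: every detective d with some noticed-clue has at least one noticed-clue c such that logged(d,c).
Per detective: d1:✗  d2:✓  d3:✓  d4:✓  d5:✓  d6:✗
d1 has no witness among its noticed-clues.

False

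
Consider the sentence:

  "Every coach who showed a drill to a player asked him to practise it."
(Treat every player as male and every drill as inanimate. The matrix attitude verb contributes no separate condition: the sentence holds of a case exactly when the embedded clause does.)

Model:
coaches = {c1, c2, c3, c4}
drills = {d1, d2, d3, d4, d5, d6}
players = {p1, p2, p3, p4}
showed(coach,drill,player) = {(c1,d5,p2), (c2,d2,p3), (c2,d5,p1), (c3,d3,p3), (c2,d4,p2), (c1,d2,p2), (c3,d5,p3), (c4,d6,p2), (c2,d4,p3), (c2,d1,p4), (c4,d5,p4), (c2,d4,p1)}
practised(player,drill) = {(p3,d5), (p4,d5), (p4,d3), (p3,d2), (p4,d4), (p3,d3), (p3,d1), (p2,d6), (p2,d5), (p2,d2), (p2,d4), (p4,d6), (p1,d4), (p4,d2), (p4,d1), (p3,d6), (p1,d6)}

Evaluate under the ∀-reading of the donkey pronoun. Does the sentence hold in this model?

False

"him" takes "a player" as antecedent and "it" takes "a drill"; both are donkey pronouns co-varying with the restrictor.
Strong reading: for every (c,d,p) with showed(c,d,p), practised(p,d).
Restrictor triples: (c1,d2,p2)→practised(p2,d2) ✓  (c1,d5,p2)→practised(p2,d5) ✓  (c2,d1,p4)→practised(p4,d1) ✓  (c2,d2,p3)→practised(p3,d2) ✓  (c2,d4,p1)→practised(p1,d4) ✓  (c2,d4,p2)→practised(p2,d4) ✓  (c2,d4,p3)→practised(p3,d4) ✗  (c2,d5,p1)→practised(p1,d5) ✗  (c3,d3,p3)→practised(p3,d3) ✓  (c3,d5,p3)→practised(p3,d5) ✓  (c4,d5,p4)→practised(p4,d5) ✓  (c4,d6,p2)→practised(p2,d6) ✓
Counterexample: (c2,d4,p3) — practised(p3,d4) does not hold.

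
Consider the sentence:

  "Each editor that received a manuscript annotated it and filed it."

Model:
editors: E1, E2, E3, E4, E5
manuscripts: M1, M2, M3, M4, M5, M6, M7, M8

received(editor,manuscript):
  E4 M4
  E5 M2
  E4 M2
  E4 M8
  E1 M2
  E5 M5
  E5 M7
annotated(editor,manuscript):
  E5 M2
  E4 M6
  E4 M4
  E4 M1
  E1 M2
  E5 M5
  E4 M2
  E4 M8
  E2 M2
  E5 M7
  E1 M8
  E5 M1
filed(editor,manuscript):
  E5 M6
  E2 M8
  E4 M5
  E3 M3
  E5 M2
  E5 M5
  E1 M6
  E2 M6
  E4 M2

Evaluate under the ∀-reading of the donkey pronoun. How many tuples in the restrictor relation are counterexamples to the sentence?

4

"it" takes "a manuscript" as antecedent — a donkey pronoun bound across the clause boundary.
Strong reading: for every (e,m) with received(e,m), annotated(e,m) ∧ filed(e,m).
Restrictor pairs: (E1,M2) ✗  (E4,M2) ✓  (E4,M4) ✗  (E4,M8) ✗  (E5,M2) ✓  (E5,M5) ✓  (E5,M7) ✗
Counterexamples (restrictor pairs failing the scope): 4.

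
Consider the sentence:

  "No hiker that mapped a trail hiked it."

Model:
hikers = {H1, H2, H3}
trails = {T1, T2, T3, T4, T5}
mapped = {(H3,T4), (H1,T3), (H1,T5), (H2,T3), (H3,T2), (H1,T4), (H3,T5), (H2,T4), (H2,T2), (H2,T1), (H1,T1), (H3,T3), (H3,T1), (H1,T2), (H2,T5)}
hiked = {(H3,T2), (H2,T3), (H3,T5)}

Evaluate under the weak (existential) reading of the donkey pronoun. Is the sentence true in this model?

"it" takes "a trail" as antecedent — a donkey pronoun bound across the clause boundary.
Truth condition: for no (h,t) with mapped(h,t) does hiked(h,t) hold.
Restrictor pairs — does the scope hold? (H1,T1):fails  (H1,T2):fails  (H1,T3):fails  (H1,T4):fails  (H1,T5):fails  (H2,T1):fails  (H2,T2):fails  (H2,T3):holds  (H2,T4):fails  (H2,T5):fails  (H3,T1):fails  (H3,T2):holds  (H3,T3):fails  (H3,T4):fails  (H3,T5):holds
Scope holds for 3 pair(s), so the sentence is false.

False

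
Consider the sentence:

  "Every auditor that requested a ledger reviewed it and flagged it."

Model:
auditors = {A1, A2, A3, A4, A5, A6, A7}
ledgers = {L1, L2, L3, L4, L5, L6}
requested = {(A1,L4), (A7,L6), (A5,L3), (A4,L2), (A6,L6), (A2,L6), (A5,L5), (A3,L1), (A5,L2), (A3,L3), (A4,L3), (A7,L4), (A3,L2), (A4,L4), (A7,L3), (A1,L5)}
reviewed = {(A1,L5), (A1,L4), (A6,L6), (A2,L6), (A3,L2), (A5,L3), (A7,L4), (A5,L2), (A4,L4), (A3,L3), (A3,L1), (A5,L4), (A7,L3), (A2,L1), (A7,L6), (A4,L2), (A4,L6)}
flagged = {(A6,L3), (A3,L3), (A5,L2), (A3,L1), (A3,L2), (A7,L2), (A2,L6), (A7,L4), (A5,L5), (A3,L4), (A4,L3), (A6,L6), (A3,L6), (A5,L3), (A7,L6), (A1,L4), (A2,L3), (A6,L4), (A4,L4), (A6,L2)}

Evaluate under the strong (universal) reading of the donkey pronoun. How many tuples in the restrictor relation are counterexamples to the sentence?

5

"it" takes "a ledger" as antecedent — a donkey pronoun bound across the clause boundary.
Strong reading: for every (a,l) with requested(a,l), reviewed(a,l) ∧ flagged(a,l).
Restrictor pairs: (A1,L4) ✓  (A1,L5) ✗  (A2,L6) ✓  (A3,L1) ✓  (A3,L2) ✓  (A3,L3) ✓  (A4,L2) ✗  (A4,L3) ✗  (A4,L4) ✓  (A5,L2) ✓  (A5,L3) ✓  (A5,L5) ✗  (A6,L6) ✓  (A7,L3) ✗  (A7,L4) ✓  (A7,L6) ✓
Counterexamples (restrictor pairs failing the scope): 5.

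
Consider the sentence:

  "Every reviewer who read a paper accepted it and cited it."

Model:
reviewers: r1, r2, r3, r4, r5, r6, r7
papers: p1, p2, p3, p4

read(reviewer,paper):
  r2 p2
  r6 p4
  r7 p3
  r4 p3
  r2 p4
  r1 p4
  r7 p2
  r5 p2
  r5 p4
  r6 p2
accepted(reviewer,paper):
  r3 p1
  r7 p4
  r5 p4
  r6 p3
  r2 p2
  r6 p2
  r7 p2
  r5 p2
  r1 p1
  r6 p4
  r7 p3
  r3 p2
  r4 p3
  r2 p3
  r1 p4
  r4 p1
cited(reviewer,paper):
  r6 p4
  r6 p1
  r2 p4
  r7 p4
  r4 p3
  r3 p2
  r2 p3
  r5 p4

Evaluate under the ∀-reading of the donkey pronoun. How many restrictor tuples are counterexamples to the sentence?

7

"it" takes "a paper" as antecedent — a donkey pronoun bound across the clause boundary.
Strong reading: for every (r,p) with read(r,p), accepted(r,p) ∧ cited(r,p).
Restrictor pairs: (r1,p4) ✗  (r2,p2) ✗  (r2,p4) ✗  (r4,p3) ✓  (r5,p2) ✗  (r5,p4) ✓  (r6,p2) ✗  (r6,p4) ✓  (r7,p2) ✗  (r7,p3) ✗
Counterexamples (restrictor pairs failing the scope): 7.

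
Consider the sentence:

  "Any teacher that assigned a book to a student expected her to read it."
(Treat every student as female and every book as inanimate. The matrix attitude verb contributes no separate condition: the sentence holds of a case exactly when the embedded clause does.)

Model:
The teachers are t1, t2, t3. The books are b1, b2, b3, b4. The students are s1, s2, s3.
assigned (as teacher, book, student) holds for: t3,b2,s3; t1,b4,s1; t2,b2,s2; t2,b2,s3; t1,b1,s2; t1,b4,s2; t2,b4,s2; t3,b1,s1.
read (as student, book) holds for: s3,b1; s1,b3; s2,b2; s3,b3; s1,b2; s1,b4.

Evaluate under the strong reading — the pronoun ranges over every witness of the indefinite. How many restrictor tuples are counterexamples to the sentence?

"her" takes "a student" as antecedent and "it" takes "a book"; both are donkey pronouns co-varying with the restrictor.
Strong reading: for every (t,b,s) with assigned(t,b,s), read(s,b).
Restrictor triples: (t1,b1,s2)→read(s2,b1) ✗  (t1,b4,s1)→read(s1,b4) ✓  (t1,b4,s2)→read(s2,b4) ✗  (t2,b2,s2)→read(s2,b2) ✓  (t2,b2,s3)→read(s3,b2) ✗  (t2,b4,s2)→read(s2,b4) ✗  (t3,b1,s1)→read(s1,b1) ✗  (t3,b2,s3)→read(s3,b2) ✗
Counterexamples (restrictor triples failing the scope): 6.

6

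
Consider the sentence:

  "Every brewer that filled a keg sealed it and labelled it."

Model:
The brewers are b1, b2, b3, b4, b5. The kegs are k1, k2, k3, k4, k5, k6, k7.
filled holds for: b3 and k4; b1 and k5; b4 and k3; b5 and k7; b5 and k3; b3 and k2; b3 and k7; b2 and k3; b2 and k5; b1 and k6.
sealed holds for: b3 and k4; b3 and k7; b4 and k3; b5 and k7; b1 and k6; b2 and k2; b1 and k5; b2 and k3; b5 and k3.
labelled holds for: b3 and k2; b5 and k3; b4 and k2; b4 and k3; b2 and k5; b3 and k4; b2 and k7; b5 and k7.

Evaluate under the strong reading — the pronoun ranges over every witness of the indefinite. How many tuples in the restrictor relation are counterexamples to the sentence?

6

"it" takes "a keg" as antecedent — a donkey pronoun bound across the clause boundary.
Strong reading: for every (b,k) with filled(b,k), sealed(b,k) ∧ labelled(b,k).
Restrictor pairs: (b1,k5) ✗  (b1,k6) ✗  (b2,k3) ✗  (b2,k5) ✗  (b3,k2) ✗  (b3,k4) ✓  (b3,k7) ✗  (b4,k3) ✓  (b5,k3) ✓  (b5,k7) ✓
Counterexamples (restrictor pairs failing the scope): 6.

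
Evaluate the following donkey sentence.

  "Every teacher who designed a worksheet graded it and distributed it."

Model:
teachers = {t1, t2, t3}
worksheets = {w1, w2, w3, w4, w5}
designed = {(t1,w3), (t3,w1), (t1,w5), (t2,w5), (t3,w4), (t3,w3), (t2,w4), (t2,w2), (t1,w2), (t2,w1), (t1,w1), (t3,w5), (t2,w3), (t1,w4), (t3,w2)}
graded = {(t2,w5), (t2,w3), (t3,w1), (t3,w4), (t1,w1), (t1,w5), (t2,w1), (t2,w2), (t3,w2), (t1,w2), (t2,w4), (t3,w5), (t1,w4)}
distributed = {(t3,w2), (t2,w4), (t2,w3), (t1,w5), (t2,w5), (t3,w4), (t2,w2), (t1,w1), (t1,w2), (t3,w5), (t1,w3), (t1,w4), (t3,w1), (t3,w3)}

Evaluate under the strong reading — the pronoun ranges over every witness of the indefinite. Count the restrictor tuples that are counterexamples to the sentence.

"it" takes "a worksheet" as antecedent — a donkey pronoun bound across the clause boundary.
Strong reading: for every (t,w) with designed(t,w), graded(t,w) ∧ distributed(t,w).
Restrictor pairs: (t1,w1) ✓  (t1,w2) ✓  (t1,w3) ✗  (t1,w4) ✓  (t1,w5) ✓  (t2,w1) ✗  (t2,w2) ✓  (t2,w3) ✓  (t2,w4) ✓  (t2,w5) ✓  (t3,w1) ✓  (t3,w2) ✓  (t3,w3) ✗  (t3,w4) ✓  (t3,w5) ✓
Counterexamples (restrictor pairs failing the scope): 3.

3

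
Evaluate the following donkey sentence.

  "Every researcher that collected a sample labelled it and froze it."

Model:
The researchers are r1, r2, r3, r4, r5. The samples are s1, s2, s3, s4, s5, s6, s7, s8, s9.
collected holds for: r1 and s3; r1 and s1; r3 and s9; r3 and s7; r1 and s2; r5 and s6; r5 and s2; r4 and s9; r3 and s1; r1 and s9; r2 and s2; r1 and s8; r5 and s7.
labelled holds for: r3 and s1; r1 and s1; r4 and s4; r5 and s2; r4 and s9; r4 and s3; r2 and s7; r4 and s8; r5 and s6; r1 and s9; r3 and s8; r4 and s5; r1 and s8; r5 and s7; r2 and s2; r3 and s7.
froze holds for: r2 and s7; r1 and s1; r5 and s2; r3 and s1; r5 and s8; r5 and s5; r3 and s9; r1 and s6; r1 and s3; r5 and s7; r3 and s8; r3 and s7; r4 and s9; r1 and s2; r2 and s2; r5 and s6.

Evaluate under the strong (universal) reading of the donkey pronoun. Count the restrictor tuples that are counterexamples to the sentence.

"it" takes "a sample" as antecedent — a donkey pronoun bound across the clause boundary.
Strong reading: for every (r,s) with collected(r,s), labelled(r,s) ∧ froze(r,s).
Restrictor pairs: (r1,s1) ✓  (r1,s2) ✗  (r1,s3) ✗  (r1,s8) ✗  (r1,s9) ✗  (r2,s2) ✓  (r3,s1) ✓  (r3,s7) ✓  (r3,s9) ✗  (r4,s9) ✓  (r5,s2) ✓  (r5,s6) ✓  (r5,s7) ✓
Counterexamples (restrictor pairs failing the scope): 5.

5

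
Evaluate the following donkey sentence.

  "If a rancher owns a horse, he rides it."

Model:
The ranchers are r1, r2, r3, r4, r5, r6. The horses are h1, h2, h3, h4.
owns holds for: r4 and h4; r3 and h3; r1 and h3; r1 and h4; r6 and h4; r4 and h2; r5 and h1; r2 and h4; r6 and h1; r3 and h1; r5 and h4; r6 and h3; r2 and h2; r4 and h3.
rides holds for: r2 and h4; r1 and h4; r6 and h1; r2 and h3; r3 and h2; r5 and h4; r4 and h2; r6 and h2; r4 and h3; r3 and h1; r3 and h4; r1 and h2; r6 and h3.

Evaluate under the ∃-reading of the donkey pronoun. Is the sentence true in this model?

True

"it" takes "a horse" as antecedent — a donkey pronoun bound across the clause boundary.
Weak reading: every rancher r with some owns-horse has at least one owns-horse h such that rides(r,h).
Per rancher: r1:✓  r2:✓  r3:✓  r4:✓  r5:✓  r6:✓
Every rancher in the restrictor has a witness.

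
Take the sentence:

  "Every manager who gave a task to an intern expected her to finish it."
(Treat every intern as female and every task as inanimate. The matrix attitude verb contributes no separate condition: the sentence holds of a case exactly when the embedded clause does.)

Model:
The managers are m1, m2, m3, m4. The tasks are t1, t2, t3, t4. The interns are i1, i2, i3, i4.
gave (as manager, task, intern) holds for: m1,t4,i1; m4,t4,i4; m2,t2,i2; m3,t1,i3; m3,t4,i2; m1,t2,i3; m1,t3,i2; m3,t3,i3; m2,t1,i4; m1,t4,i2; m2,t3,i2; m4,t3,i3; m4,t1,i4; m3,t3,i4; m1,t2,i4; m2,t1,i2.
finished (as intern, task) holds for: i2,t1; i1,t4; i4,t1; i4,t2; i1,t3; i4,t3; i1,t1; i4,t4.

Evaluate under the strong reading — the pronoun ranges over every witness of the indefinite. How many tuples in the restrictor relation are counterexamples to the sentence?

9

"her" takes "an intern" as antecedent and "it" takes "a task"; both are donkey pronouns co-varying with the restrictor.
Strong reading: for every (m,t,i) with gave(m,t,i), finished(i,t).
Restrictor triples: (m1,t2,i3)→finished(i3,t2) ✗  (m1,t2,i4)→finished(i4,t2) ✓  (m1,t3,i2)→finished(i2,t3) ✗  (m1,t4,i1)→finished(i1,t4) ✓  (m1,t4,i2)→finished(i2,t4) ✗  (m2,t1,i2)→finished(i2,t1) ✓  (m2,t1,i4)→finished(i4,t1) ✓  (m2,t2,i2)→finished(i2,t2) ✗  (m2,t3,i2)→finished(i2,t3) ✗  (m3,t1,i3)→finished(i3,t1) ✗  (m3,t3,i3)→finished(i3,t3) ✗  (m3,t3,i4)→finished(i4,t3) ✓  (m3,t4,i2)→finished(i2,t4) ✗  (m4,t1,i4)→finished(i4,t1) ✓  (m4,t3,i3)→finished(i3,t3) ✗  (m4,t4,i4)→finished(i4,t4) ✓
Counterexamples (restrictor triples failing the scope): 9.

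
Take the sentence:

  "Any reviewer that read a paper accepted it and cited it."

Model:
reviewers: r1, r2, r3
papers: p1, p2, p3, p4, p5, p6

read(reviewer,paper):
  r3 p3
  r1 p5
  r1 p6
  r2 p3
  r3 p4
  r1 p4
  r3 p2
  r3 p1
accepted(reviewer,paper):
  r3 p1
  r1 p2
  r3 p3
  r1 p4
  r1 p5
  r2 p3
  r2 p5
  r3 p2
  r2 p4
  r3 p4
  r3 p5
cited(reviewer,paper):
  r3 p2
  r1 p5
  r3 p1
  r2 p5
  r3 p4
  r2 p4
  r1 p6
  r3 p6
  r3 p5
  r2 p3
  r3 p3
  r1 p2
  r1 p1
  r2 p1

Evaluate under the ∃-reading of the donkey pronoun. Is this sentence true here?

True

"it" takes "a paper" as antecedent — a donkey pronoun bound across the clause boundary.
Weak reading: every reviewer r with some read-paper has at least one read-paper p such that accepted(r,p) ∧ cited(r,p).
Per reviewer: r1:✓  r2:✓  r3:✓
Every reviewer in the restrictor has a witness.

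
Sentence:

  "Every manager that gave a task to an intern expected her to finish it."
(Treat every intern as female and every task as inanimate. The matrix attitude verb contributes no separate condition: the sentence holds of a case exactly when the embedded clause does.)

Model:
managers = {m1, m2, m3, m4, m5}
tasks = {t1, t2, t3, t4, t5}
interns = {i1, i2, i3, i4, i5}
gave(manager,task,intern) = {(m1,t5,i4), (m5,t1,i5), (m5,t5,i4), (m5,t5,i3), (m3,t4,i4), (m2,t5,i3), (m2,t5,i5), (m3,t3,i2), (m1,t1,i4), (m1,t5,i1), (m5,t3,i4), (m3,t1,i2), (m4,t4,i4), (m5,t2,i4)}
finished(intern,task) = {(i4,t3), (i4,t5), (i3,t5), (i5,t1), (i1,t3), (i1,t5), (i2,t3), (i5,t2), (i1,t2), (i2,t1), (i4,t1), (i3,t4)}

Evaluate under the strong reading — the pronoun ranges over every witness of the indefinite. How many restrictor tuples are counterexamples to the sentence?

4

"her" takes "an intern" as antecedent and "it" takes "a task"; both are donkey pronouns co-varying with the restrictor.
Strong reading: for every (m,t,i) with gave(m,t,i), finished(i,t).
Restrictor triples: (m1,t1,i4)→finished(i4,t1) ✓  (m1,t5,i1)→finished(i1,t5) ✓  (m1,t5,i4)→finished(i4,t5) ✓  (m2,t5,i3)→finished(i3,t5) ✓  (m2,t5,i5)→finished(i5,t5) ✗  (m3,t1,i2)→finished(i2,t1) ✓  (m3,t3,i2)→finished(i2,t3) ✓  (m3,t4,i4)→finished(i4,t4) ✗  (m4,t4,i4)→finished(i4,t4) ✗  (m5,t1,i5)→finished(i5,t1) ✓  (m5,t2,i4)→finished(i4,t2) ✗  (m5,t3,i4)→finished(i4,t3) ✓  (m5,t5,i3)→finished(i3,t5) ✓  (m5,t5,i4)→finished(i4,t5) ✓
Counterexamples (restrictor triples failing the scope): 4.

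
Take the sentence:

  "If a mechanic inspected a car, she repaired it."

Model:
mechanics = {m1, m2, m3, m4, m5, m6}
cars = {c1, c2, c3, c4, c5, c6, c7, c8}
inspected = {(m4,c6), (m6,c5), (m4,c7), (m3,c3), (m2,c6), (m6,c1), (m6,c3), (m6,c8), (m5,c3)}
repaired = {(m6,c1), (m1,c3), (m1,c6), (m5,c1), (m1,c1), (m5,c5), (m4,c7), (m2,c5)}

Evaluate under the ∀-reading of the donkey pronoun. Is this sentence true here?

"it" takes "a car" as antecedent — a donkey pronoun bound across the clause boundary.
Strong reading: for every (m,c) with inspected(m,c), repaired(m,c).
Restrictor pairs: (m2,c6) ✗  (m3,c3) ✗  (m4,c6) ✗  (m4,c7) ✓  (m5,c3) ✗  (m6,c1) ✓  (m6,c3) ✗  (m6,c5) ✗  (m6,c8) ✗
Counterexample: (m2,c6) is in inspected but fails the scope.

False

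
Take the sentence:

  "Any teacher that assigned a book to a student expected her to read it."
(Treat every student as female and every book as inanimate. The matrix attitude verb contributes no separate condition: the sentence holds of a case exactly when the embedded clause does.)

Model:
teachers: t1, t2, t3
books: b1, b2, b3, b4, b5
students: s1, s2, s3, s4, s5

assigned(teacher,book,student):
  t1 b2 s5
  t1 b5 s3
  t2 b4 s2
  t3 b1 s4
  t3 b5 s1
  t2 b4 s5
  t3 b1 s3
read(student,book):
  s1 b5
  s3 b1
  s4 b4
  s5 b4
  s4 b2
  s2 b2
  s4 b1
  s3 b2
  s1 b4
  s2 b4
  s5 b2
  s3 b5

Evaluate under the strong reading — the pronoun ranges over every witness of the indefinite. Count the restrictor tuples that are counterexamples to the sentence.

0

"her" takes "a student" as antecedent and "it" takes "a book"; both are donkey pronouns co-varying with the restrictor.
Strong reading: for every (t,b,s) with assigned(t,b,s), read(s,b).
Restrictor triples: (t1,b2,s5)→read(s5,b2) ✓  (t1,b5,s3)→read(s3,b5) ✓  (t2,b4,s2)→read(s2,b4) ✓  (t2,b4,s5)→read(s5,b4) ✓  (t3,b1,s3)→read(s3,b1) ✓  (t3,b1,s4)→read(s4,b1) ✓  (t3,b5,s1)→read(s1,b5) ✓
Counterexamples (restrictor triples failing the scope): 0.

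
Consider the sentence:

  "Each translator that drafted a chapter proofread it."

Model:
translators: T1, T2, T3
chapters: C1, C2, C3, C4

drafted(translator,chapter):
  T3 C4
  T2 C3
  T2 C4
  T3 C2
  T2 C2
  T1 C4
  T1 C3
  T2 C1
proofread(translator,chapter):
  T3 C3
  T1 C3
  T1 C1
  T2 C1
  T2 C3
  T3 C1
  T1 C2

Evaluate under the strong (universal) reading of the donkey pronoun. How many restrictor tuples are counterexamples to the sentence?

"it" takes "a chapter" as antecedent — a donkey pronoun bound across the clause boundary.
Strong reading: for every (t,c) with drafted(t,c), proofread(t,c).
Restrictor pairs: (T1,C3) ✓  (T1,C4) ✗  (T2,C1) ✓  (T2,C2) ✗  (T2,C3) ✓  (T2,C4) ✗  (T3,C2) ✗  (T3,C4) ✗
Counterexamples (restrictor pairs failing the scope): 5.

5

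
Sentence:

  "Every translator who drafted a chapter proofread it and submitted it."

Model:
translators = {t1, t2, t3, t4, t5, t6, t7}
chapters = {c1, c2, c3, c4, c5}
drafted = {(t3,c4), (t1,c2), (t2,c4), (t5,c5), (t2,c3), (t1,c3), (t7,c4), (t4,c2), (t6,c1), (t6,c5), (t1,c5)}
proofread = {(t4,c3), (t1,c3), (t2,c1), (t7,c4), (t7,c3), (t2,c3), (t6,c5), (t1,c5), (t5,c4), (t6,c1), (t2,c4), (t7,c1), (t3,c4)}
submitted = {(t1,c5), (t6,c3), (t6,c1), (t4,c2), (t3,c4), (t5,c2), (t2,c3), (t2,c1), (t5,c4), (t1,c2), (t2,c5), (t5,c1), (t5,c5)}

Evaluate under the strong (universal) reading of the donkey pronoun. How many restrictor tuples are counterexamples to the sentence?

"it" takes "a chapter" as antecedent — a donkey pronoun bound across the clause boundary.
Strong reading: for every (t,c) with drafted(t,c), proofread(t,c) ∧ submitted(t,c).
Restrictor pairs: (t1,c2) ✗  (t1,c3) ✗  (t1,c5) ✓  (t2,c3) ✓  (t2,c4) ✗  (t3,c4) ✓  (t4,c2) ✗  (t5,c5) ✗  (t6,c1) ✓  (t6,c5) ✗  (t7,c4) ✗
Counterexamples (restrictor pairs failing the scope): 7.

7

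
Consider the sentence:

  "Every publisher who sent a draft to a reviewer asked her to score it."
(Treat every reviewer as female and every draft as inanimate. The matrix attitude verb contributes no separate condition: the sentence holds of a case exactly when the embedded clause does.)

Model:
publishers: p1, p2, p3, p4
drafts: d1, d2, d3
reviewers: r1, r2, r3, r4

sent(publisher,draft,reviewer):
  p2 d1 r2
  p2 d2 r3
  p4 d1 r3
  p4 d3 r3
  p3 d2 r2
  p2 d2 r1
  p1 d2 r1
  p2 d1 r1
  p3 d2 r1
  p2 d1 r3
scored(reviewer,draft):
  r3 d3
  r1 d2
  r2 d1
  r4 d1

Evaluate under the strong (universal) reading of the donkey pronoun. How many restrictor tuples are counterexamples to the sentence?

"her" takes "a reviewer" as antecedent and "it" takes "a draft"; both are donkey pronouns co-varying with the restrictor.
Strong reading: for every (p,d,r) with sent(p,d,r), scored(r,d).
Restrictor triples: (p1,d2,r1)→scored(r1,d2) ✓  (p2,d1,r1)→scored(r1,d1) ✗  (p2,d1,r2)→scored(r2,d1) ✓  (p2,d1,r3)→scored(r3,d1) ✗  (p2,d2,r1)→scored(r1,d2) ✓  (p2,d2,r3)→scored(r3,d2) ✗  (p3,d2,r1)→scored(r1,d2) ✓  (p3,d2,r2)→scored(r2,d2) ✗  (p4,d1,r3)→scored(r3,d1) ✗  (p4,d3,r3)→scored(r3,d3) ✓
Counterexamples (restrictor triples failing the scope): 5.

5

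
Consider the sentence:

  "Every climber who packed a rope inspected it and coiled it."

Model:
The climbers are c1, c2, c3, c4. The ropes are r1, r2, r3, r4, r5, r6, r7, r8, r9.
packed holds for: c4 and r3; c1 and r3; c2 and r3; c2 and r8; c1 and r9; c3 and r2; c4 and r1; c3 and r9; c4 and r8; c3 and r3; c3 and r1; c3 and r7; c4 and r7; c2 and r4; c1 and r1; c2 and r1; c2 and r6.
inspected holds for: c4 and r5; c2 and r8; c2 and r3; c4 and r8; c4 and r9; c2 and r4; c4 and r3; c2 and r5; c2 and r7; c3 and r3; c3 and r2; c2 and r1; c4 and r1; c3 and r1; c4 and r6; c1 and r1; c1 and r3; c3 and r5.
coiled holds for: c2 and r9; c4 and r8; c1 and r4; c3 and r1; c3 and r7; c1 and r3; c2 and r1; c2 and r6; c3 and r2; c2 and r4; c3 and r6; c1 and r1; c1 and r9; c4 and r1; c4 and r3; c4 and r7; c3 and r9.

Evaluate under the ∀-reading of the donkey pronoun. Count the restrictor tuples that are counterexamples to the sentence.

"it" takes "a rope" as antecedent — a donkey pronoun bound across the clause boundary.
Strong reading: for every (c,r) with packed(c,r), inspected(c,r) ∧ coiled(c,r).
Restrictor pairs: (c1,r1) ✓  (c1,r3) ✓  (c1,r9) ✗  (c2,r1) ✓  (c2,r3) ✗  (c2,r4) ✓  (c2,r6) ✗  (c2,r8) ✗  (c3,r1) ✓  (c3,r2) ✓  (c3,r3) ✗  (c3,r7) ✗  (c3,r9) ✗  (c4,r1) ✓  (c4,r3) ✓  (c4,r7) ✗  (c4,r8) ✓
Counterexamples (restrictor pairs failing the scope): 8.

8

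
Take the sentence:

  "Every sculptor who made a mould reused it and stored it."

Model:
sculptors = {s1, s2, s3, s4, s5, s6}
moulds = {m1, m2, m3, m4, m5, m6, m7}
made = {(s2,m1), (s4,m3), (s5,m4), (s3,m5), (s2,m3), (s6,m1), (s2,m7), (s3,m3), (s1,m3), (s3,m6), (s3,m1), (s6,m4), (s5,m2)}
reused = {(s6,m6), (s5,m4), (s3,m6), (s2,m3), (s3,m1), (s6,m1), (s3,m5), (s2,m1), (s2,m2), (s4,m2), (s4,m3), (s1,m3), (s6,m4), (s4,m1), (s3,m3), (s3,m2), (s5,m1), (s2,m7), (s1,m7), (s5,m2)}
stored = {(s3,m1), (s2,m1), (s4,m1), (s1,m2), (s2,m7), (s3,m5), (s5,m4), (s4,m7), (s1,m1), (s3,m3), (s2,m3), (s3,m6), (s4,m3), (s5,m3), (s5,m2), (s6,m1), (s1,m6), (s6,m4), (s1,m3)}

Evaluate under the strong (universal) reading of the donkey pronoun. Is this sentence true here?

"it" takes "a mould" as antecedent — a donkey pronoun bound across the clause boundary.
Strong reading: for every (s,m) with made(s,m), reused(s,m) ∧ stored(s,m).
Restrictor pairs: (s1,m3) ✓  (s2,m1) ✓  (s2,m3) ✓  (s2,m7) ✓  (s3,m1) ✓  (s3,m3) ✓  (s3,m5) ✓  (s3,m6) ✓  (s4,m3) ✓  (s5,m2) ✓  (s5,m4) ✓  (s6,m1) ✓  (s6,m4) ✓
Every restrictor pair satisfies the scope.

True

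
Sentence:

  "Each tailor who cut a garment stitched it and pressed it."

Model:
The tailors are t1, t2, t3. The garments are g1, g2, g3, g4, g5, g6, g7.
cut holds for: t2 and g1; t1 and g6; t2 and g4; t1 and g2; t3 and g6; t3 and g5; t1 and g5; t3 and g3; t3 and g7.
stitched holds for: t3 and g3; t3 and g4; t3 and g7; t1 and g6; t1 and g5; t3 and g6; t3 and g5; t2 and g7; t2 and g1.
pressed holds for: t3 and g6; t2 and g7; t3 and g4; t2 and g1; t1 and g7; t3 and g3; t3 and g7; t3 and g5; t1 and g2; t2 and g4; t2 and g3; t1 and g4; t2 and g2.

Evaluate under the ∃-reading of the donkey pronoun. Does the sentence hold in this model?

"it" takes "a garment" as antecedent — a donkey pronoun bound across the clause boundary.
Weak reading: every tailor t with some cut-garment has at least one cut-garment g such that stitched(t,g) ∧ pressed(t,g).
Per tailor: t1:✗  t2:✓  t3:✓
t1 has no witness among its cut-garments.

False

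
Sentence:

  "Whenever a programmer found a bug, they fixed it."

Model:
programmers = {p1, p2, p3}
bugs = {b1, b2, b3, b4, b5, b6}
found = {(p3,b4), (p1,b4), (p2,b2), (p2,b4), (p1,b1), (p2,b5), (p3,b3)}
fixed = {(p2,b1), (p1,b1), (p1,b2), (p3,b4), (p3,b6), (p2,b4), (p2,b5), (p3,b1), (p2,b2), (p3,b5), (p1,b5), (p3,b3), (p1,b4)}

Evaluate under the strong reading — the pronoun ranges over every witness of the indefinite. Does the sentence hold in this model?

True

"it" takes "a bug" as antecedent — a donkey pronoun bound across the clause boundary.
Strong reading: for every (p,b) with found(p,b), fixed(p,b).
Restrictor pairs: (p1,b1) ✓  (p1,b4) ✓  (p2,b2) ✓  (p2,b4) ✓  (p2,b5) ✓  (p3,b3) ✓  (p3,b4) ✓
Every restrictor pair satisfies the scope.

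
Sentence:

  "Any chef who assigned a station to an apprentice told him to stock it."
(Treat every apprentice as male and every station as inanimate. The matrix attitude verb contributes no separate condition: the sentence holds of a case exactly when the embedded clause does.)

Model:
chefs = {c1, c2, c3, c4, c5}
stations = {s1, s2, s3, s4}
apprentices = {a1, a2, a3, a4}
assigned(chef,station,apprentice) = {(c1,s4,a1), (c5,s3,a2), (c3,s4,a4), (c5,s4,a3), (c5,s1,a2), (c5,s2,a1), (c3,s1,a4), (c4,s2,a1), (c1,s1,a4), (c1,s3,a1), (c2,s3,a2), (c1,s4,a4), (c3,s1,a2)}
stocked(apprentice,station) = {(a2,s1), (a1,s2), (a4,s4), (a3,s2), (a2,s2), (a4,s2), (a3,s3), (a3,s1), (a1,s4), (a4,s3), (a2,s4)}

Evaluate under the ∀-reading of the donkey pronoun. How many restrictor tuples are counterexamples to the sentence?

6

"him" takes "an apprentice" as antecedent and "it" takes "a station"; both are donkey pronouns co-varying with the restrictor.
Strong reading: for every (c,s,a) with assigned(c,s,a), stocked(a,s).
Restrictor triples: (c1,s1,a4)→stocked(a4,s1) ✗  (c1,s3,a1)→stocked(a1,s3) ✗  (c1,s4,a1)→stocked(a1,s4) ✓  (c1,s4,a4)→stocked(a4,s4) ✓  (c2,s3,a2)→stocked(a2,s3) ✗  (c3,s1,a2)→stocked(a2,s1) ✓  (c3,s1,a4)→stocked(a4,s1) ✗  (c3,s4,a4)→stocked(a4,s4) ✓  (c4,s2,a1)→stocked(a1,s2) ✓  (c5,s1,a2)→stocked(a2,s1) ✓  (c5,s2,a1)→stocked(a1,s2) ✓  (c5,s3,a2)→stocked(a2,s3) ✗  (c5,s4,a3)→stocked(a3,s4) ✗
Counterexamples (restrictor triples failing the scope): 6.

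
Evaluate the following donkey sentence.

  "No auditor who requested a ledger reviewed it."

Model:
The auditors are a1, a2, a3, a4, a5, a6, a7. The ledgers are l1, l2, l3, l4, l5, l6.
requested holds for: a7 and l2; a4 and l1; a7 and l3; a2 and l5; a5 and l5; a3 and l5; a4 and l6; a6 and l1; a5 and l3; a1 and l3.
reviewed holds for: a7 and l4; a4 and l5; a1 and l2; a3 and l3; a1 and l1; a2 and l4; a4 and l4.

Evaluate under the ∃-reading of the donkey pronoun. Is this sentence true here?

True

"it" takes "a ledger" as antecedent — a donkey pronoun bound across the clause boundary.
Truth condition: for no (a,l) with requested(a,l) does reviewed(a,l) hold.
Restrictor pairs — does the scope hold? (a1,l3):fails  (a2,l5):fails  (a3,l5):fails  (a4,l1):fails  (a4,l6):fails  (a5,l3):fails  (a5,l5):fails  (a6,l1):fails  (a7,l2):fails  (a7,l3):fails
Scope holds for no restrictor pair, so the sentence is true.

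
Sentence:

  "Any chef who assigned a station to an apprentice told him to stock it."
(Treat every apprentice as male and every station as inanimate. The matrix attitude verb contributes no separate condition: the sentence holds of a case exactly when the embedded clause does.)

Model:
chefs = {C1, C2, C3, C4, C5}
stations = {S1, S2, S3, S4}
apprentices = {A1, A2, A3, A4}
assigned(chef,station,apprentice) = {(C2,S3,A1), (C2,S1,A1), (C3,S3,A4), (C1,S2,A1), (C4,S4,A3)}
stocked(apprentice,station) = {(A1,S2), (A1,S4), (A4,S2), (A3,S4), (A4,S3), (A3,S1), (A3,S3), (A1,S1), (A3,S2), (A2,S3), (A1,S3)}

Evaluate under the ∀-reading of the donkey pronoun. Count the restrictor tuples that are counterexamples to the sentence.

"him" takes "an apprentice" as antecedent and "it" takes "a station"; both are donkey pronouns co-varying with the restrictor.
Strong reading: for every (c,s,a) with assigned(c,s,a), stocked(a,s).
Restrictor triples: (C1,S2,A1)→stocked(A1,S2) ✓  (C2,S1,A1)→stocked(A1,S1) ✓  (C2,S3,A1)→stocked(A1,S3) ✓  (C3,S3,A4)→stocked(A4,S3) ✓  (C4,S4,A3)→stocked(A3,S4) ✓
Counterexamples (restrictor triples failing the scope): 0.

0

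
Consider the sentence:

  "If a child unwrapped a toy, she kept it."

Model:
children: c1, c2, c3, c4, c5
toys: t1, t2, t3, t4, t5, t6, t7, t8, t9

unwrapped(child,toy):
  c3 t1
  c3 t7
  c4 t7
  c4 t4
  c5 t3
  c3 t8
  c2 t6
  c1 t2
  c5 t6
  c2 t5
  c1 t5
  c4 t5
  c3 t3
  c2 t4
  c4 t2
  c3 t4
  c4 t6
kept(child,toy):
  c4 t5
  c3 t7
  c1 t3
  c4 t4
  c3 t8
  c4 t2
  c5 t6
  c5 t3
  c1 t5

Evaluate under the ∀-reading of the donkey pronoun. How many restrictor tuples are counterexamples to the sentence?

"it" takes "a toy" as antecedent — a donkey pronoun bound across the clause boundary.
Strong reading: for every (c,t) with unwrapped(c,t), kept(c,t).
Restrictor pairs: (c1,t2) ✗  (c1,t5) ✓  (c2,t4) ✗  (c2,t5) ✗  (c2,t6) ✗  (c3,t1) ✗  (c3,t3) ✗  (c3,t4) ✗  (c3,t7) ✓  (c3,t8) ✓  (c4,t2) ✓  (c4,t4) ✓  (c4,t5) ✓  (c4,t6) ✗  (c4,t7) ✗  (c5,t3) ✓  (c5,t6) ✓
Counterexamples (restrictor pairs failing the scope): 9.

9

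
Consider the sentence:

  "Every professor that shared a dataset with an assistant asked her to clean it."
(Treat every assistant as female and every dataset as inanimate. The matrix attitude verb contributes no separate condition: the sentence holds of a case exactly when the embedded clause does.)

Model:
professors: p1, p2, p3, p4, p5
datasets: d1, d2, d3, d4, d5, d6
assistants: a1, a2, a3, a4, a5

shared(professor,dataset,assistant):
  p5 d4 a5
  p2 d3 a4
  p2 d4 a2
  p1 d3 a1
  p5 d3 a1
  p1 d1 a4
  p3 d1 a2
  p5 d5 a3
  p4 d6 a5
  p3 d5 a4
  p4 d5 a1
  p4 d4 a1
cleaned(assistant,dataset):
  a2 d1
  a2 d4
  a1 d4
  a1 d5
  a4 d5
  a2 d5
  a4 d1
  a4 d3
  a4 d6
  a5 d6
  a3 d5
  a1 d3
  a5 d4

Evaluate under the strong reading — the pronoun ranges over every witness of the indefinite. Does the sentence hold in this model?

"her" takes "an assistant" as antecedent and "it" takes "a dataset"; both are donkey pronouns co-varying with the restrictor.
Strong reading: for every (p,d,a) with shared(p,d,a), cleaned(a,d).
Restrictor triples: (p1,d1,a4)→cleaned(a4,d1) ✓  (p1,d3,a1)→cleaned(a1,d3) ✓  (p2,d3,a4)→cleaned(a4,d3) ✓  (p2,d4,a2)→cleaned(a2,d4) ✓  (p3,d1,a2)→cleaned(a2,d1) ✓  (p3,d5,a4)→cleaned(a4,d5) ✓  (p4,d4,a1)→cleaned(a1,d4) ✓  (p4,d5,a1)→cleaned(a1,d5) ✓  (p4,d6,a5)→cleaned(a5,d6) ✓  (p5,d3,a1)→cleaned(a1,d3) ✓  (p5,d4,a5)→cleaned(a5,d4) ✓  (p5,d5,a3)→cleaned(a3,d5) ✓
Every restrictor triple satisfies the scope.

True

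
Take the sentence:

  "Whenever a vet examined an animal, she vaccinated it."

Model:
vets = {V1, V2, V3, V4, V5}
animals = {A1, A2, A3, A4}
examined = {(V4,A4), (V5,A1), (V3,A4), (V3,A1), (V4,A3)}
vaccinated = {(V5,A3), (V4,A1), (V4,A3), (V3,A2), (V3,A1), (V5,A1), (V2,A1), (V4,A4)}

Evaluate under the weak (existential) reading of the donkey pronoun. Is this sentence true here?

True

"it" takes "an animal" as antecedent — a donkey pronoun bound across the clause boundary.
Weak reading: every vet v with some examined-animal has at least one examined-animal a such that vaccinated(v,a).
Per vet: V3:✓  V4:✓  V5:✓
Every vet in the restrictor has a witness.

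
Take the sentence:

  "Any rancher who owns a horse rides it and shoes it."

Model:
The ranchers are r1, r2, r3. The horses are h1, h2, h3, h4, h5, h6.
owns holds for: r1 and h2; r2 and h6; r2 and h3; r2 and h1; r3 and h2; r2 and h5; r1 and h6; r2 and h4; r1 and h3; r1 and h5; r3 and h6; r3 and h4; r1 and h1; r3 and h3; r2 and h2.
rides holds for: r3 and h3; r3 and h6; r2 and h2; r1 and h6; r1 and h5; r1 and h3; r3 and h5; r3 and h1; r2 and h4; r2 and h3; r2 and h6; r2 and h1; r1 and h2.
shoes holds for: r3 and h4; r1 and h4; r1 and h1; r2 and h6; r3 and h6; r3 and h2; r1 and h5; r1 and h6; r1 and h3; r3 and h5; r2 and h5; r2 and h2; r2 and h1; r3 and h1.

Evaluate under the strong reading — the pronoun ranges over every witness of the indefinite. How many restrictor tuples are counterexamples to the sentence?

"it" takes "a horse" as antecedent — a donkey pronoun bound across the clause boundary.
Strong reading: for every (r,h) with owns(r,h), rides(r,h) ∧ shoes(r,h).
Restrictor pairs: (r1,h1) ✗  (r1,h2) ✗  (r1,h3) ✓  (r1,h5) ✓  (r1,h6) ✓  (r2,h1) ✓  (r2,h2) ✓  (r2,h3) ✗  (r2,h4) ✗  (r2,h5) ✗  (r2,h6) ✓  (r3,h2) ✗  (r3,h3) ✗  (r3,h4) ✗  (r3,h6) ✓
Counterexamples (restrictor pairs failing the scope): 8.

8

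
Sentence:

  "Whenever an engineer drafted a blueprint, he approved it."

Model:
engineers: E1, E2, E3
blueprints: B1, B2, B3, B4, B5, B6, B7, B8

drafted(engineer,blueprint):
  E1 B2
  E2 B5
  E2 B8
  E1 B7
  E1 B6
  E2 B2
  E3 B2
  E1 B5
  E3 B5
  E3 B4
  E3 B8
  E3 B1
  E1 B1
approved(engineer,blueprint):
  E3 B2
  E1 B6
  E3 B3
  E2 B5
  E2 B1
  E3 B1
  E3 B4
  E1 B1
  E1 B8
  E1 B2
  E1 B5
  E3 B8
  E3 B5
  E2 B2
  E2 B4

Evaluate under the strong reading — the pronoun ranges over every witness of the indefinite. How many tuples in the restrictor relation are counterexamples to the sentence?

"it" takes "a blueprint" as antecedent — a donkey pronoun bound across the clause boundary.
Strong reading: for every (e,b) with drafted(e,b), approved(e,b).
Restrictor pairs: (E1,B1) ✓  (E1,B2) ✓  (E1,B5) ✓  (E1,B6) ✓  (E1,B7) ✗  (E2,B2) ✓  (E2,B5) ✓  (E2,B8) ✗  (E3,B1) ✓  (E3,B2) ✓  (E3,B4) ✓  (E3,B5) ✓  (E3,B8) ✓
Counterexamples (restrictor pairs failing the scope): 2.

2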